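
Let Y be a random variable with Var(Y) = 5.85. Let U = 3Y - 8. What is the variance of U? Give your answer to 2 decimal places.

Var(3Y - 8) = (3)²·Var(Y) = 9·5.85 = 52.65

52.65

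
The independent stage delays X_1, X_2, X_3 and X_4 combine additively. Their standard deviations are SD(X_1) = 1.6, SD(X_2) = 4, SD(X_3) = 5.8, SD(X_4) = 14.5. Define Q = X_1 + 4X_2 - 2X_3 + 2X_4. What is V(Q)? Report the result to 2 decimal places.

1234.12

V(X_1) = 2.56, V(X_2) = 16, V(X_3) = 33.64, V(X_4) = 210.25
By independence, V(Q) = (1)²V(X_1) + (4)²V(X_2) + (-2)²V(X_3) + (2)²V(X_4)
= (1)²·2.56 + (4)²·16 + (-2)²·33.64 + (2)²·210.25 = 1234.12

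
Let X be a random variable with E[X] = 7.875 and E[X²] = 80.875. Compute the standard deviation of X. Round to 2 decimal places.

4.34

Var(X) = 80.875 − (7.875)² = 18.859375
sd(X) = √18.859375 ≈ 4.34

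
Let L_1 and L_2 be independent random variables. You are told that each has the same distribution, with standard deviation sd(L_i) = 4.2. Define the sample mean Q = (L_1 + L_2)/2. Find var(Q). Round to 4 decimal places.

8.8200

var(L_i) = (4.2)² = 17.64
By independence, var(Q) = (0.5)²var(L_1) + (0.5)²var(L_2)
= (0.5)²·17.64 + (0.5)²·17.64 = 8.82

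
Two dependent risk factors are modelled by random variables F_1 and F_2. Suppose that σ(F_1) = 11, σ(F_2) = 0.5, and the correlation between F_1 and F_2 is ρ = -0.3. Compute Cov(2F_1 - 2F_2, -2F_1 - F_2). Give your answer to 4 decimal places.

-486.8000

var(F_1) = (11)² = 121;  var(F_2) = (0.5)² = 0.25
Cov(F_1,F_2) = ρ·σ(F_1)·σ(F_2) = -0.3·11·0.5 = -1.65
Cov(2F_1 - 2F_2, -2F_1 - F_2) = (2)(-2)var(F_1) + (-2)(-1)var(F_2) + [(2)(-1) + (-2)(-2)]Cov(F_1,F_2)
= -4·121 + 2·0.25 + 2·-1.65 = -486.8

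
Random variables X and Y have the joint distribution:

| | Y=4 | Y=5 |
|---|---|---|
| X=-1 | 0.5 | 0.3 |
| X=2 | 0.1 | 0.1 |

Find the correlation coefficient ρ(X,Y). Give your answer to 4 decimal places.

0.1021

E[X] = -0.4,  E[Y] = 4.4
E[XY] = -1.7
Cov(X,Y) = E[XY] − E[X]E[Y] = -1.7 − (-0.4)(4.4) = 0.06
Var(X) = 1.44,  Var(Y) = 0.24
ρ = 0.06 / √(1.44·0.24) ≈ 0.1021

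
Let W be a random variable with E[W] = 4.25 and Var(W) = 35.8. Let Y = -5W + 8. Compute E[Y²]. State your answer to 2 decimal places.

E[-5W + 8] = -5·4.25 + 8 = -13.25
Var(-5W + 8) = (-5)²·35.8 = 895
E[Y²] = Var(Y) + (E[Y])² = 895 + (-13.25)² = 1070.5625

1070.56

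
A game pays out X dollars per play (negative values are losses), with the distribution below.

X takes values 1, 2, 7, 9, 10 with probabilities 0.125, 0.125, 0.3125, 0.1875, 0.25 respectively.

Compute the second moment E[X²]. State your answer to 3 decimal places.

56.125

E[X²] = (1)²(0.125) + (2)²(0.125) + (7)²(0.3125) + (9)²(0.1875) + (10)²(0.25) = 56.125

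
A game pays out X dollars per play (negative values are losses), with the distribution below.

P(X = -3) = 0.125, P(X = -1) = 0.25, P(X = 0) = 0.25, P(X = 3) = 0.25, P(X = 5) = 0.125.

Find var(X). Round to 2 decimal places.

E[X] = (-3)(0.125) + (-1)(0.25) + (0)(0.25) + (3)(0.25) + (5)(0.125) = 0.75
E[X²] = (-3)²(0.125) + (-1)²(0.25) + (0)²(0.25) + (3)²(0.25) + (5)²(0.125) = 6.75
var(X) = E[X²] − (E[X])² = 6.75 − (0.75)² = 6.1875

6.19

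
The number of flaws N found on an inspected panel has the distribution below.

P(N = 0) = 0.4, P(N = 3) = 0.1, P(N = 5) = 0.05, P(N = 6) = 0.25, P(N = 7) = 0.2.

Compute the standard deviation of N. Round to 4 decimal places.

3.0079

E[N] = (0)(0.4) + (3)(0.1) + (5)(0.05) + (6)(0.25) + (7)(0.2) = 3.45
E[N²] = (0)²(0.4) + (3)²(0.1) + (5)²(0.05) + (6)²(0.25) + (7)²(0.2) = 20.95
var(N) = E[N²] − (E[N])² = 20.95 − (3.45)² = 9.0475
σ(N) = √9.0475 ≈ 3.0079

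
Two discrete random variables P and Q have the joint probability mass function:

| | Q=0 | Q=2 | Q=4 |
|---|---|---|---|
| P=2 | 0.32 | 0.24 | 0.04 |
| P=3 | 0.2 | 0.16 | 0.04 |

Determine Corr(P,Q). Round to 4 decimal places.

0.0512

E[P] = 2.4,  E[Q] = 1.12
E[PQ] = 2.72
Cov(P,Q) = E[PQ] − E[P]E[Q] = 2.72 − (2.4)(1.12) = 0.032
Var(P) = 0.24,  Var(Q) = 1.6256
ρ = 0.032 / √(0.24·1.6256) ≈ 0.0512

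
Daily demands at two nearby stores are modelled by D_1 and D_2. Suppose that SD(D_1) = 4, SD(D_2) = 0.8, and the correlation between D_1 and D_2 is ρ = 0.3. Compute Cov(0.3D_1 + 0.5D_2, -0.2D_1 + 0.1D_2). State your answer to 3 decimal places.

-0.995

Var(D_1) = (4)² = 16;  Var(D_2) = (0.8)² = 0.64
Cov(D_1,D_2) = ρ·SD(D_1)·SD(D_2) = 0.3·4·0.8 = 0.96
Cov(0.3D_1 + 0.5D_2, -0.2D_1 + 0.1D_2) = (0.3)(-0.2)Var(D_1) + (0.5)(0.1)Var(D_2) + [(0.3)(0.1) + (0.5)(-0.2)]Cov(D_1,D_2)
= -0.06·16 + 0.05·0.64 + -0.07·0.96 = -0.9952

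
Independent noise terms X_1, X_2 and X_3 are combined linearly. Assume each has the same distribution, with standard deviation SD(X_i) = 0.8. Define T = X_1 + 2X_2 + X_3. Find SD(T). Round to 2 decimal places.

1.96

Var(X_i) = (0.8)² = 0.64
By independence, Var(T) = (1)²Var(X_1) + (2)²Var(X_2) + (1)²Var(X_3)
= (1)²·0.64 + (2)²·0.64 + (1)²·0.64 = 3.84
SD(T) = √3.84 ≈ 1.96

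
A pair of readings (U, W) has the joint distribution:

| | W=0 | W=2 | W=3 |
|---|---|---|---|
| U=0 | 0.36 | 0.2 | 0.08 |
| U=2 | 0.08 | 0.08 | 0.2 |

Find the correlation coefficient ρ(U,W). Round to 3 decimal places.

0.411

E[U] = 0.72,  E[W] = 1.4
E[UW] = 1.52
Cov(U,W) = E[UW] − E[U]E[W] = 1.52 − (0.72)(1.4) = 0.512
var(U) = 0.9216,  var(W) = 1.68
ρ = 0.512 / √(0.9216·1.68) ≈ 0.411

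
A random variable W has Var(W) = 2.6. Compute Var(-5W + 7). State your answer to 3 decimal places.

Var(-5W + 7) = (-5)²·Var(W) = 25·2.6 = 65

65.000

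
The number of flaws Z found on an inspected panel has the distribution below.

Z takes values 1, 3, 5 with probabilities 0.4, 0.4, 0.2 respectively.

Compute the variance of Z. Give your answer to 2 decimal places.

E[Z] = (1)(0.4) + (3)(0.4) + (5)(0.2) = 2.6
E[Z²] = (1)²(0.4) + (3)²(0.4) + (5)²(0.2) = 9
var(Z) = E[Z²] − (E[Z])² = 9 − (2.6)² = 2.24

2.24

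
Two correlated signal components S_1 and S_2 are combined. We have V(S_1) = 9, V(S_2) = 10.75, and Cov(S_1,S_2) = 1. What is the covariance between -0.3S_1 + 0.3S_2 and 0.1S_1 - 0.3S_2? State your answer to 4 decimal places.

-1.1175

Cov(-0.3S_1 + 0.3S_2, 0.1S_1 - 0.3S_2) = (-0.3)(0.1)V(S_1) + (0.3)(-0.3)V(S_2) + [(-0.3)(-0.3) + (0.3)(0.1)]Cov(S_1,S_2)
= -0.03·9 + -0.09·10.75 + 0.12·1 = -1.1175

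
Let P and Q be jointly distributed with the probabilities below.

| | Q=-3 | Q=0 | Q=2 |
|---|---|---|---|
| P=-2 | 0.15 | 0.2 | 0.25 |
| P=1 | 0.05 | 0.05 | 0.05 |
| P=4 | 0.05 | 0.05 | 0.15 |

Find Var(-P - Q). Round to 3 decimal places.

E[P] = -0.05,  E[Q] = 0.15,  E[PQ] = 0.45
Var(P) = 6.55 − (-0.05)² = 6.5475;  Var(Q) = 4.05 − (0.15)² = 4.0275
Cov(P,Q) = 0.45 − (-0.05)(0.15) = 0.4575
Var(-P - Q) = (-1)²·6.5475 + (-1)²·4.0275 + 2·(-1)·(-1)·0.4575 = 11.49

11.490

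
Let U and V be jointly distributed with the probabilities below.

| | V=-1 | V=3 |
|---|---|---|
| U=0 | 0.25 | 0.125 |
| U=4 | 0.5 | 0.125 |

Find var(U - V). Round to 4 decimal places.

7.7500

E[U] = 2.5,  E[V] = 0,  E[UV] = -0.5
var(U) = 10 − (2.5)² = 3.75;  var(V) = 3 − (0)² = 3
Cov(U,V) = -0.5 − (2.5)(0) = -0.5
var(U - V) = (1)²·3.75 + (-1)²·3 + 2·(1)·(-1)·-0.5 = 7.75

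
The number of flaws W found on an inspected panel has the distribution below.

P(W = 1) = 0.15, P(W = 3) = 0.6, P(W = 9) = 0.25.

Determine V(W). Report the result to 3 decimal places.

8.160

E[W] = (1)(0.15) + (3)(0.6) + (9)(0.25) = 4.2
E[W²] = (1)²(0.15) + (3)²(0.6) + (9)²(0.25) = 25.8
V(W) = E[W²] − (E[W])² = 25.8 − (4.2)² = 8.16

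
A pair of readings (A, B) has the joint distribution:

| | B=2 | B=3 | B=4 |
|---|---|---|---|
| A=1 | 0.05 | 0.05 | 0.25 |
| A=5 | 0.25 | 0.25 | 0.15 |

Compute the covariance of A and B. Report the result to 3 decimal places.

E[A] = 3.6,  E[B] = 3.1
E[AB] = 10.5
cov(A,B) = E[AB] − E[A]E[B] = 10.5 − (3.6)(3.1) = -0.66

-0.660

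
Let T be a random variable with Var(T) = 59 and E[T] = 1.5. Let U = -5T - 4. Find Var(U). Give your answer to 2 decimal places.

1475.00

Var(-5T - 4) = (-5)²·Var(T) = 25·59 = 1475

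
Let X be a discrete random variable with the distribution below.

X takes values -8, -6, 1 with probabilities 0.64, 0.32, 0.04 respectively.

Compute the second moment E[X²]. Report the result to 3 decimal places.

E[X²] = (-8)²(0.64) + (-6)²(0.32) + (1)²(0.04) = 52.52

52.520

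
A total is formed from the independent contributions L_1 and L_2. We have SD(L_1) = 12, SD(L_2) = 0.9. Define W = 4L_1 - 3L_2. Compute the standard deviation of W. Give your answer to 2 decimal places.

48.08

var(L_1) = 144, var(L_2) = 0.81
By independence, var(W) = (4)²var(L_1) + (-3)²var(L_2)
= (4)²·144 + (-3)²·0.81 = 2311.29
SD(W) = √2311.29 ≈ 48.08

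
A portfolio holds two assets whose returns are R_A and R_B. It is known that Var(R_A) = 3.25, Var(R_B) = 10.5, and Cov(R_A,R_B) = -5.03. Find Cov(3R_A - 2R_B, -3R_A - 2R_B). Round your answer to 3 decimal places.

Cov(3R_A - 2R_B, -3R_A - 2R_B) = (3)(-3)Var(R_A) + (-2)(-2)Var(R_B) + [(3)(-2) + (-2)(-3)]Cov(R_A,R_B)
= -9·3.25 + 4·10.5 + 0·-5.03 = 12.75

12.750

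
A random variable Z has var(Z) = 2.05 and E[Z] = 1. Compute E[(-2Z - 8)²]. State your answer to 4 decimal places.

E[-2Z - 8] = -2·1 − 8 = -10
var(-2Z - 8) = (-2)²·2.05 = 8.2
E[(-2Z - 8)²] = var((-2Z - 8)) + (E[(-2Z - 8)])² = 8.2 + (-10)² = 108.2

108.2000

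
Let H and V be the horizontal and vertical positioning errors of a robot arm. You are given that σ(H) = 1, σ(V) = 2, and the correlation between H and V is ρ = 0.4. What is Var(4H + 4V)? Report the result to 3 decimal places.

Var(H) = (1)² = 1;  Var(V) = (2)² = 4
Cov(H,V) = ρ·σ(H)·σ(V) = 0.4·1·2 = 0.8
Var(4H + 4V) = (4)²·Var(H) + (4)²·Var(V) + 2·(4)·(4)·Cov(H,V)
= 16·1 + 16·4 + 32·0.8 = 105.6

105.600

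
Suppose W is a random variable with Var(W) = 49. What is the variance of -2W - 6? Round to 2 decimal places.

196.00

Var(-2W - 6) = (-2)²·Var(W) = 4·49 = 196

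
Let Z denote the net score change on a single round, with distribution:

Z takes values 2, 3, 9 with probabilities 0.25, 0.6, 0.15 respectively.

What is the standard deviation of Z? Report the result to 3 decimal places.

E[Z] = (2)(0.25) + (3)(0.6) + (9)(0.15) = 3.65
E[Z²] = (2)²(0.25) + (3)²(0.6) + (9)²(0.15) = 18.55
V(Z) = E[Z²] − (E[Z])² = 18.55 − (3.65)² = 5.2275
SD(Z) = √5.2275 ≈ 2.286

2.286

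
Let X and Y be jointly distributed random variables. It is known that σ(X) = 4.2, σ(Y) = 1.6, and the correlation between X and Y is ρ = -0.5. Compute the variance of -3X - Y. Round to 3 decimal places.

var(X) = (4.2)² = 17.64;  var(Y) = (1.6)² = 2.56
Cov(X,Y) = ρ·σ(X)·σ(Y) = -0.5·4.2·1.6 = -3.36
var(-3X - Y) = (-3)²·var(X) + (-1)²·var(Y) + 2·(-3)·(-1)·Cov(X,Y)
= 9·17.64 + 1·2.56 + 6·-3.36 = 141.16

141.160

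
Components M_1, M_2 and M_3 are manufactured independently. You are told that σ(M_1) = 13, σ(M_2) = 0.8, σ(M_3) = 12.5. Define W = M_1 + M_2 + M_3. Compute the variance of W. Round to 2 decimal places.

325.89

Var(M_1) = 169, Var(M_2) = 0.64, Var(M_3) = 156.25
By independence, Var(W) = (1)²Var(M_1) + (1)²Var(M_2) + (1)²Var(M_3)
= (1)²·169 + (1)²·0.64 + (1)²·156.25 = 325.89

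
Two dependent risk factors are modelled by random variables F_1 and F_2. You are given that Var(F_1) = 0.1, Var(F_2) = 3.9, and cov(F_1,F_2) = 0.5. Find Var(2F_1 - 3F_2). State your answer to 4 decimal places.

29.5000

Var(2F_1 - 3F_2) = (2)²·Var(F_1) + (-3)²·Var(F_2) + 2·(2)·(-3)·cov(F_1,F_2)
= 4·0.1 + 9·3.9 + -12·0.5 = 29.5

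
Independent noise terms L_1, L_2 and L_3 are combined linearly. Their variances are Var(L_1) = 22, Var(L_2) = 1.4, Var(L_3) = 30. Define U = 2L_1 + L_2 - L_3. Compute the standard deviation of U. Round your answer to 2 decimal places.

By independence, Var(U) = (2)²Var(L_1) + (1)²Var(L_2) + (-1)²Var(L_3)
= (2)²·22 + (1)²·1.4 + (-1)²·30 = 119.4
sd(U) = √119.4 ≈ 10.93

10.93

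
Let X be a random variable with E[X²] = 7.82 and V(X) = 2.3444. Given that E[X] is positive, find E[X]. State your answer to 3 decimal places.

(E[X])² = E[X²] − V(X) = 7.82 − 2.3444 = 5.4756
E[X] = √5.4756 = 2.34

2.340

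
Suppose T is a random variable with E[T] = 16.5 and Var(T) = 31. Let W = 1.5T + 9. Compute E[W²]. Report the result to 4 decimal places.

E[1.5T + 9] = 1.5·16.5 + 9 = 33.75
Var(1.5T + 9) = (1.5)²·31 = 69.75
E[W²] = Var(W) + (E[W])² = 69.75 + (33.75)² = 1208.8125

1208.8125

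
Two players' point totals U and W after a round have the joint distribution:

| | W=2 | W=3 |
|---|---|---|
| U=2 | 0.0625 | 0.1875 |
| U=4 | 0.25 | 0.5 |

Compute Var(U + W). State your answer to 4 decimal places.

E[U] = 3.5,  E[W] = 2.6875,  E[UW] = 9.375
Var(U) = 13 − (3.5)² = 0.75;  Var(W) = 7.4375 − (2.6875)² = 0.21484375
cov(U,W) = 9.375 − (3.5)(2.6875) = -0.03125
Var(U + W) = (1)²·0.75 + (1)²·0.21484375 + 2·(1)·(1)·-0.03125 = 0.90234375

0.9023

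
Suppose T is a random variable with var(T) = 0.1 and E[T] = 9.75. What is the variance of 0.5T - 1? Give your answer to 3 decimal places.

var(0.5T - 1) = (0.5)²·var(T) = 0.25·0.1 = 0.025

0.025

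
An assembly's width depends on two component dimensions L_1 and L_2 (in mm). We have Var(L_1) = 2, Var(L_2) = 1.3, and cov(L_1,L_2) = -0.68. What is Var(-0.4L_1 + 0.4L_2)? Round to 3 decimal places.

0.746

Var(-0.4L_1 + 0.4L_2) = (-0.4)²·Var(L_1) + (0.4)²·Var(L_2) + 2·(-0.4)·(0.4)·cov(L_1,L_2)
= 0.16·2 + 0.16·1.3 + -0.32·-0.68 = 0.7456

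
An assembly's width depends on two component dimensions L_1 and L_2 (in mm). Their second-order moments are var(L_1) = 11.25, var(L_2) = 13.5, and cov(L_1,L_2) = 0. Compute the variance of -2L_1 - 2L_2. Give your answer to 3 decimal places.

99.000

var(-2L_1 - 2L_2) = (-2)²·var(L_1) + (-2)²·var(L_2) + 2·(-2)·(-2)·cov(L_1,L_2)
= 4·11.25 + 4·13.5 + 8·0 = 99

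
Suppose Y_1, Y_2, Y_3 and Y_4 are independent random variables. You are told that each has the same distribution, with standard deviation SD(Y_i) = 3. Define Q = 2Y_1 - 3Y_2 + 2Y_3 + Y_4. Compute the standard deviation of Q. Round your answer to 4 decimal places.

V(Y_i) = (3)² = 9
By independence, V(Q) = (2)²V(Y_1) + (-3)²V(Y_2) + (2)²V(Y_3) + (1)²V(Y_4)
= (2)²·9 + (-3)²·9 + (2)²·9 + (1)²·9 = 162
SD(Q) = √162 ≈ 12.7279

12.7279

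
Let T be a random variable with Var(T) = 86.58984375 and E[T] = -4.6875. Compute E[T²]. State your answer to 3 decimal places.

E[T²] = Var(T) + (E[T])² = 86.58984375 + (-4.6875)² = 108.5625

108.563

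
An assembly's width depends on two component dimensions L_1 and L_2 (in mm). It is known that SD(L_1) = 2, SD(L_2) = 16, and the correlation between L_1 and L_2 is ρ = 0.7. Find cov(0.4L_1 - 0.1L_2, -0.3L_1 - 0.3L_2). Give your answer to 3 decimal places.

Var(L_1) = (2)² = 4;  Var(L_2) = (16)² = 256
cov(L_1,L_2) = ρ·SD(L_1)·SD(L_2) = 0.7·2·16 = 22.4
cov(0.4L_1 - 0.1L_2, -0.3L_1 - 0.3L_2) = (0.4)(-0.3)Var(L_1) + (-0.1)(-0.3)Var(L_2) + [(0.4)(-0.3) + (-0.1)(-0.3)]cov(L_1,L_2)
= -0.12·4 + 0.03·256 + -0.09·22.4 = 5.184

5.184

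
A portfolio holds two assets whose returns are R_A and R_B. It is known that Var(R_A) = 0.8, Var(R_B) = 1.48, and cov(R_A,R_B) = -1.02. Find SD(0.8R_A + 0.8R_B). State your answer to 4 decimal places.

Var(0.8R_A + 0.8R_B) = (0.8)²·Var(R_A) + (0.8)²·Var(R_B) + 2·(0.8)·(0.8)·cov(R_A,R_B)
= 0.64·0.8 + 0.64·1.48 + 1.28·-1.02 = 0.1536
SD(0.8R_A + 0.8R_B) = √0.1536 ≈ 0.3919

0.3919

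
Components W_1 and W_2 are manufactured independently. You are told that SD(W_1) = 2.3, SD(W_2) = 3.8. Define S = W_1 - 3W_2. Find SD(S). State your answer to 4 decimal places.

11.6297

var(W_1) = 5.29, var(W_2) = 14.44
By independence, var(S) = (1)²var(W_1) + (-3)²var(W_2)
= (1)²·5.29 + (-3)²·14.44 = 135.25
SD(S) = √135.25 ≈ 11.6297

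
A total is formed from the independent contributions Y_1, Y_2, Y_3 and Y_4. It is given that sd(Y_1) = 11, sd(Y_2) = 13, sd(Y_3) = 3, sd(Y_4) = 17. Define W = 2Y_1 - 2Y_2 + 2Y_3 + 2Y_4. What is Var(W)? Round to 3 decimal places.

2352.000

Var(Y_1) = 121, Var(Y_2) = 169, Var(Y_3) = 9, Var(Y_4) = 289
By independence, Var(W) = (2)²Var(Y_1) + (-2)²Var(Y_2) + (2)²Var(Y_3) + (2)²Var(Y_4)
= (2)²·121 + (-2)²·169 + (2)²·9 + (2)²·289 = 2352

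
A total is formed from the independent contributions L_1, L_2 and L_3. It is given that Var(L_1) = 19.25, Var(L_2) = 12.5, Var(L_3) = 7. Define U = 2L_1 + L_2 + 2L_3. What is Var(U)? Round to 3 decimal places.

By independence, Var(U) = (2)²Var(L_1) + (1)²Var(L_2) + (2)²Var(L_3)
= (2)²·19.25 + (1)²·12.5 + (2)²·7 = 117.5

117.500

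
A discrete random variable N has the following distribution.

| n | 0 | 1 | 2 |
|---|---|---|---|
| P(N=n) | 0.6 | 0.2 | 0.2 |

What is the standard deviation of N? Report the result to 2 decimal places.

E[N] = (0)(0.6) + (1)(0.2) + (2)(0.2) = 0.6
E[N²] = (0)²(0.6) + (1)²(0.2) + (2)²(0.2) = 1
V(N) = E[N²] − (E[N])² = 1 − (0.6)² = 0.64
σ(N) = √0.64 ≈ 0.80

0.80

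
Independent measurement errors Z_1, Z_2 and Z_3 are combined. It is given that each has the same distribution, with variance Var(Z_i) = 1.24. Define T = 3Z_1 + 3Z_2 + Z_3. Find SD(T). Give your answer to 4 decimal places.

By independence, Var(T) = (3)²Var(Z_1) + (3)²Var(Z_2) + (1)²Var(Z_3)
= (3)²·1.24 + (3)²·1.24 + (1)²·1.24 = 23.56
SD(T) = √23.56 ≈ 4.8539

4.8539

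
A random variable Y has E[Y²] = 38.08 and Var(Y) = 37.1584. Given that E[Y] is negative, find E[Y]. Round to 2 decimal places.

(E[Y])² = E[Y²] − Var(Y) = 38.08 − 37.1584 = 0.9216
E[Y] = −√0.9216 = -0.96

-0.96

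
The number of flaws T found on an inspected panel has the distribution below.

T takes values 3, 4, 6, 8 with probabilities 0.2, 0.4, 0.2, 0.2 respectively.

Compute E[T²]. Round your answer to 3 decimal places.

28.200

E[T²] = (3)²(0.2) + (4)²(0.4) + (6)²(0.2) + (8)²(0.2) = 28.2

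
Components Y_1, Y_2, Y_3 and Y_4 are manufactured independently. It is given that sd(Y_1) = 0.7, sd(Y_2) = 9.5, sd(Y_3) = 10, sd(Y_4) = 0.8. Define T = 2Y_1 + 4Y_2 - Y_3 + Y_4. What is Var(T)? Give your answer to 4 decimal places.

1546.6000

Var(Y_1) = 0.49, Var(Y_2) = 90.25, Var(Y_3) = 100, Var(Y_4) = 0.64
By independence, Var(T) = (2)²Var(Y_1) + (4)²Var(Y_2) + (-1)²Var(Y_3) + (1)²Var(Y_4)
= (2)²·0.49 + (4)²·90.25 + (-1)²·100 + (1)²·0.64 = 1546.6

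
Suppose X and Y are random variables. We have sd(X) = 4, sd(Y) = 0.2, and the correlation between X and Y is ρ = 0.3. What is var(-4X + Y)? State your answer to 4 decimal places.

254.1200

var(X) = (4)² = 16;  var(Y) = (0.2)² = 0.04
Cov(X,Y) = ρ·sd(X)·sd(Y) = 0.3·4·0.2 = 0.24
var(-4X + Y) = (-4)²·var(X) + (1)²·var(Y) + 2·(-4)·(1)·Cov(X,Y)
= 16·16 + 1·0.04 + -8·0.24 = 254.12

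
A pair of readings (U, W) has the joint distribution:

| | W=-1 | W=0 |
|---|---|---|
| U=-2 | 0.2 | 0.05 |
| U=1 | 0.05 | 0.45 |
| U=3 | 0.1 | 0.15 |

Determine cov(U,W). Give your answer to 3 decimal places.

E[U] = 0.75,  E[W] = -0.35
E[UW] = 0.05
cov(U,W) = E[UW] − E[U]E[W] = 0.05 − (0.75)(-0.35) = 0.3125

0.313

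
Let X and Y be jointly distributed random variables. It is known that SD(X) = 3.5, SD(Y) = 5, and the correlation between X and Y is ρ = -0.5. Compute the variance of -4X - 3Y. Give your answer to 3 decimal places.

211.000

var(X) = (3.5)² = 12.25;  var(Y) = (5)² = 25
Cov(X,Y) = ρ·SD(X)·SD(Y) = -0.5·3.5·5 = -8.75
var(-4X - 3Y) = (-4)²·var(X) + (-3)²·var(Y) + 2·(-4)·(-3)·Cov(X,Y)
= 16·12.25 + 9·25 + 24·-8.75 = 211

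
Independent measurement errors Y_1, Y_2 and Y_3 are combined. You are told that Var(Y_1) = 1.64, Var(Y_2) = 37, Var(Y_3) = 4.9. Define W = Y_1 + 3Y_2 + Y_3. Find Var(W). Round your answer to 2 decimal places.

By independence, Var(W) = (1)²Var(Y_1) + (3)²Var(Y_2) + (1)²Var(Y_3)
= (1)²·1.64 + (3)²·37 + (1)²·4.9 = 339.54

339.54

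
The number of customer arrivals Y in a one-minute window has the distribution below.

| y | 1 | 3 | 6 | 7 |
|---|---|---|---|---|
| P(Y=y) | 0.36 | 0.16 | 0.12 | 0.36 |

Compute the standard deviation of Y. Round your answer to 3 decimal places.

2.667

E[Y] = (1)(0.36) + (3)(0.16) + (6)(0.12) + (7)(0.36) = 4.08
E[Y²] = (1)²(0.36) + (3)²(0.16) + (6)²(0.12) + (7)²(0.36) = 23.76
Var(Y) = E[Y²] − (E[Y])² = 23.76 − (4.08)² = 7.1136
σ(Y) = √7.1136 ≈ 2.667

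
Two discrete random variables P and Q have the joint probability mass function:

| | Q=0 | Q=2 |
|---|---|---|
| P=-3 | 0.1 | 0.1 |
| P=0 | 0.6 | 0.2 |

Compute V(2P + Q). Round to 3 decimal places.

E[P] = -0.6,  E[Q] = 0.6,  E[PQ] = -0.6
V(P) = 1.8 − (-0.6)² = 1.44;  V(Q) = 1.2 − (0.6)² = 0.84
cov(P,Q) = -0.6 − (-0.6)(0.6) = -0.24
V(2P + Q) = (2)²·1.44 + (1)²·0.84 + 2·(2)·(1)·-0.24 = 5.64

5.640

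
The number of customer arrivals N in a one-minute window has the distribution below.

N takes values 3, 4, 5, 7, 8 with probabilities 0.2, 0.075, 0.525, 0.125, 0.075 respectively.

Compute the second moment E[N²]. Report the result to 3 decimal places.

27.050

E[N²] = (3)²(0.2) + (4)²(0.075) + (5)²(0.525) + (7)²(0.125) + (8)²(0.075) = 27.05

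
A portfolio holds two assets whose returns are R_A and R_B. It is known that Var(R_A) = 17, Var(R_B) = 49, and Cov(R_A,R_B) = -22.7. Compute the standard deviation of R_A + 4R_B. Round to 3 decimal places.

24.888

Var(R_A + 4R_B) = (1)²·Var(R_A) + (4)²·Var(R_B) + 2·(1)·(4)·Cov(R_A,R_B)
= 1·17 + 16·49 + 8·-22.7 = 619.4
sd(R_A + 4R_B) = √619.4 ≈ 24.888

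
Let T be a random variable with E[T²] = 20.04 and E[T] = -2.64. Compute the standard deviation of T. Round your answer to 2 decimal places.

3.62

Var(T) = 20.04 − (-2.64)² = 13.0704
sd(T) = √13.0704 ≈ 3.62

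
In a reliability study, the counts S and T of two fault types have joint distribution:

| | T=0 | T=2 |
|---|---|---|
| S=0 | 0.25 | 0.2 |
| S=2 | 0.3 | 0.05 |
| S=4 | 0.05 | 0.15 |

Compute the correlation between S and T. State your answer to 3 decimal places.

0.133

E[S] = 1.5,  E[T] = 0.8
E[ST] = 1.4
cov(S,T) = E[ST] − E[S]E[T] = 1.4 − (1.5)(0.8) = 0.2
V(S) = 2.35,  V(T) = 0.96
ρ = 0.2 / √(2.35·0.96) ≈ 0.133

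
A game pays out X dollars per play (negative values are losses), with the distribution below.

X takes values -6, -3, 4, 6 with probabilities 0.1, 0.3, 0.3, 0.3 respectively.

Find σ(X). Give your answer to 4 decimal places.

E[X] = (-6)(0.1) + (-3)(0.3) + (4)(0.3) + (6)(0.3) = 1.5
E[X²] = (-6)²(0.1) + (-3)²(0.3) + (4)²(0.3) + (6)²(0.3) = 21.9
V(X) = E[X²] − (E[X])² = 21.9 − (1.5)² = 19.65
σ(X) = √19.65 ≈ 4.4328

4.4328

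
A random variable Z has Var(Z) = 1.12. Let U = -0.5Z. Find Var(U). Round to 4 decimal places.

0.2800

Var(-0.5Z) = (-0.5)²·Var(Z) = 0.25·1.12 = 0.28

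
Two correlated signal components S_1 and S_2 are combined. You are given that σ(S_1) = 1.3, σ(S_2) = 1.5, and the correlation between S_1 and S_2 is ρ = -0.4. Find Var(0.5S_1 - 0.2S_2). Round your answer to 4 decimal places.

Var(S_1) = (1.3)² = 1.69;  Var(S_2) = (1.5)² = 2.25
cov(S_1,S_2) = ρ·σ(S_1)·σ(S_2) = -0.4·1.3·1.5 = -0.78
Var(0.5S_1 - 0.2S_2) = (0.5)²·Var(S_1) + (-0.2)²·Var(S_2) + 2·(0.5)·(-0.2)·cov(S_1,S_2)
= 0.25·1.69 + 0.04·2.25 + -0.2·-0.78 = 0.6685

0.6685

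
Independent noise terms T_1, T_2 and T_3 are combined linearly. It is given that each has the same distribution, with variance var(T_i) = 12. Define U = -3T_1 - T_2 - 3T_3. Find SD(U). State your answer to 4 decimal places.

15.0997

By independence, var(U) = (-3)²var(T_1) + (-1)²var(T_2) + (-3)²var(T_3)
= (-3)²·12 + (-1)²·12 + (-3)²·12 = 228
SD(U) = √228 ≈ 15.0997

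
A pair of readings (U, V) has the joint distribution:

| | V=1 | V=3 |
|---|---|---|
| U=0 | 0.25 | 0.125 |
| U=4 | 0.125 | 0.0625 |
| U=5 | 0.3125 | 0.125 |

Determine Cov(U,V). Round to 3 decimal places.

-0.086

E[U] = 2.9375,  E[V] = 1.625
E[UV] = 4.6875
Cov(U,V) = E[UV] − E[U]E[V] = 4.6875 − (2.9375)(1.625) = -0.0859375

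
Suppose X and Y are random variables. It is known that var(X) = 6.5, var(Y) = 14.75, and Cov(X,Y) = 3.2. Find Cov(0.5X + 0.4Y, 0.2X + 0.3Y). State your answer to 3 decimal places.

Cov(0.5X + 0.4Y, 0.2X + 0.3Y) = (0.5)(0.2)var(X) + (0.4)(0.3)var(Y) + [(0.5)(0.3) + (0.4)(0.2)]Cov(X,Y)
= 0.1·6.5 + 0.12·14.75 + 0.23·3.2 = 3.156

3.156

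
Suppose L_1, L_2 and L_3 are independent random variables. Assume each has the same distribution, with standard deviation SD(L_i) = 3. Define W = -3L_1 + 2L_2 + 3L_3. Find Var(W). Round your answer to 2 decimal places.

Var(L_i) = (3)² = 9
By independence, Var(W) = (-3)²Var(L_1) + (2)²Var(L_2) + (3)²Var(L_3)
= (-3)²·9 + (2)²·9 + (3)²·9 = 198

198.00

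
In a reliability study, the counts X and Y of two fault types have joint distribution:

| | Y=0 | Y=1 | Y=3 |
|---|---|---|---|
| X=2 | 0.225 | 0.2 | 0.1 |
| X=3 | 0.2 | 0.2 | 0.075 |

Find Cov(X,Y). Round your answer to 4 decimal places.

E[X] = 2.475,  E[Y] = 0.925
E[XY] = 2.275
Cov(X,Y) = E[XY] − E[X]E[Y] = 2.275 − (2.475)(0.925) = -0.014375

-0.0144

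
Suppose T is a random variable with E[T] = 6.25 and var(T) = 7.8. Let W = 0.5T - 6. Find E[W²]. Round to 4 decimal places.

10.2156

E[0.5T - 6] = 0.5·6.25 − 6 = -2.875
var(0.5T - 6) = (0.5)²·7.8 = 1.95
E[W²] = var(W) + (E[W])² = 1.95 + (-2.875)² = 10.215625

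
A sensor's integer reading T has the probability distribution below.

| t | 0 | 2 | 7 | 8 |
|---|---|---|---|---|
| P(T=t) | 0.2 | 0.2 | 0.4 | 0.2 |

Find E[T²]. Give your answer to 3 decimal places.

33.200

E[T²] = (0)²(0.2) + (2)²(0.2) + (7)²(0.4) + (8)²(0.2) = 33.2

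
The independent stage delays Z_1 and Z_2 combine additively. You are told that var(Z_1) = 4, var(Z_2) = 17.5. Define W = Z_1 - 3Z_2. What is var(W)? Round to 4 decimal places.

161.5000

By independence, var(W) = (1)²var(Z_1) + (-3)²var(Z_2)
= (1)²·4 + (-3)²·17.5 = 161.5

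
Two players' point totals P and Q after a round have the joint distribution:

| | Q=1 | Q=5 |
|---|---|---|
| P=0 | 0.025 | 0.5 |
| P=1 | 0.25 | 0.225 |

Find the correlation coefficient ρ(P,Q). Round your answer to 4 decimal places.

-0.5354

E[P] = 0.475,  E[Q] = 3.9
E[PQ] = 1.375
cov(P,Q) = E[PQ] − E[P]E[Q] = 1.375 − (0.475)(3.9) = -0.4775
var(P) = 0.249375,  var(Q) = 3.19
ρ = -0.4775 / √(0.249375·3.19) ≈ -0.5354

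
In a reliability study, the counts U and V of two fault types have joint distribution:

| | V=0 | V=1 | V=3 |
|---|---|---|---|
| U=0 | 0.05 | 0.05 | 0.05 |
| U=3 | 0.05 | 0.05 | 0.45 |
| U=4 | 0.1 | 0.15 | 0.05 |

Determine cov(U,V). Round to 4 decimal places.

-0.0150

E[U] = 2.85,  E[V] = 1.9
E[UV] = 5.4
cov(U,V) = E[UV] − E[U]E[V] = 5.4 − (2.85)(1.9) = -0.015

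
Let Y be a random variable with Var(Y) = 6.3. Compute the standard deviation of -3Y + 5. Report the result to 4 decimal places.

Var(-3Y + 5) = (-3)²·6.3 = 56.7
σ(-3Y + 5) = √56.7 ≈ 7.5299

7.5299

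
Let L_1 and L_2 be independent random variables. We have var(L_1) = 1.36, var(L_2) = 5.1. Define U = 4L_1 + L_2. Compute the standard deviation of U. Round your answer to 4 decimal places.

5.1827

By independence, var(U) = (4)²var(L_1) + (1)²var(L_2)
= (4)²·1.36 + (1)²·5.1 = 26.86
σ(U) = √26.86 ≈ 5.1827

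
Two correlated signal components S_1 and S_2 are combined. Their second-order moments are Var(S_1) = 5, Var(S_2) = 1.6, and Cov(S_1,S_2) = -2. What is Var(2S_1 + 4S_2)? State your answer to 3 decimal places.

Var(2S_1 + 4S_2) = (2)²·Var(S_1) + (4)²·Var(S_2) + 2·(2)·(4)·Cov(S_1,S_2)
= 4·5 + 16·1.6 + 16·-2 = 13.6

13.600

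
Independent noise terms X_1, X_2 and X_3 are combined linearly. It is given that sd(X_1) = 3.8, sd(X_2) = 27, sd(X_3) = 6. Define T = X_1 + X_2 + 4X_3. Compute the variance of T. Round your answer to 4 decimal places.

1319.4400

Var(X_1) = 14.44, Var(X_2) = 729, Var(X_3) = 36
By independence, Var(T) = (1)²Var(X_1) + (1)²Var(X_2) + (4)²Var(X_3)
= (1)²·14.44 + (1)²·729 + (4)²·36 = 1319.44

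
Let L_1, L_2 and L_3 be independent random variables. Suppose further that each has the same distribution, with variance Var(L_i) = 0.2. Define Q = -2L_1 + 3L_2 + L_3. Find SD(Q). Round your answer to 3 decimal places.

By independence, Var(Q) = (-2)²Var(L_1) + (3)²Var(L_2) + (1)²Var(L_3)
= (-2)²·0.2 + (3)²·0.2 + (1)²·0.2 = 2.8
SD(Q) = √2.8 ≈ 1.673

1.673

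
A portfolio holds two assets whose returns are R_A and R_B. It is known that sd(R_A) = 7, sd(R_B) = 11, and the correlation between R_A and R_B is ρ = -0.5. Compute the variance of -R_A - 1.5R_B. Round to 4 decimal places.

205.7500

var(R_A) = (7)² = 49;  var(R_B) = (11)² = 121
cov(R_A,R_B) = ρ·sd(R_A)·sd(R_B) = -0.5·7·11 = -38.5
var(-R_A - 1.5R_B) = (-1)²·var(R_A) + (-1.5)²·var(R_B) + 2·(-1)·(-1.5)·cov(R_A,R_B)
= 1·49 + 2.25·121 + 3·-38.5 = 205.75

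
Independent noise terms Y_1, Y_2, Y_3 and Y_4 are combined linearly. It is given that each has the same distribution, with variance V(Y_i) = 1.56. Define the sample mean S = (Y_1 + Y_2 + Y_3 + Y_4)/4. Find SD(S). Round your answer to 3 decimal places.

By independence, V(S) = (0.25)²V(Y_1) + (0.25)²V(Y_2) + (0.25)²V(Y_3) + (0.25)²V(Y_4)
= (0.25)²·1.56 + (0.25)²·1.56 + (0.25)²·1.56 + (0.25)²·1.56 = 0.39
SD(S) = √0.39 ≈ 0.624

0.624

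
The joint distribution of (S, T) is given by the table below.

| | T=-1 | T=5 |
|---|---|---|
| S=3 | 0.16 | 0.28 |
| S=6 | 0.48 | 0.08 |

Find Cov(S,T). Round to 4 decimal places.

-2.1888

E[S] = 4.68,  E[T] = 1.16
E[ST] = 3.24
Cov(S,T) = E[ST] − E[S]E[T] = 3.24 − (4.68)(1.16) = -2.1888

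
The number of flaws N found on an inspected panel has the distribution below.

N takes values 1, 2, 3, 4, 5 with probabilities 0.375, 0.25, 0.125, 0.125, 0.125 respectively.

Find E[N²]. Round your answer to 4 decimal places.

7.6250

E[N²] = (1)²(0.375) + (2)²(0.25) + (3)²(0.125) + (4)²(0.125) + (5)²(0.125) = 7.625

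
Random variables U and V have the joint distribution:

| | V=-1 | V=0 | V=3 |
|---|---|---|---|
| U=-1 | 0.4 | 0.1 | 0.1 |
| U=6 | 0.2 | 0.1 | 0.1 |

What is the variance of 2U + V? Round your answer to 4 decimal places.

E[U] = 1.8,  E[V] = 0,  E[UV] = 0.7
Var(U) = 15 − (1.8)² = 11.76;  Var(V) = 2.4 − (0)² = 2.4
Cov(U,V) = 0.7 − (1.8)(0) = 0.7
Var(2U + V) = (2)²·11.76 + (1)²·2.4 + 2·(2)·(1)·0.7 = 52.24

52.2400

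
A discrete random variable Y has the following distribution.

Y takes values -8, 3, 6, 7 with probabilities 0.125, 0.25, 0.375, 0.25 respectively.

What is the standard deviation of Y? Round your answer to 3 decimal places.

4.684

E[Y] = (-8)(0.125) + (3)(0.25) + (6)(0.375) + (7)(0.25) = 3.75
E[Y²] = (-8)²(0.125) + (3)²(0.25) + (6)²(0.375) + (7)²(0.25) = 36
Var(Y) = E[Y²] − (E[Y])² = 36 − (3.75)² = 21.9375
sd(Y) = √21.9375 ≈ 4.684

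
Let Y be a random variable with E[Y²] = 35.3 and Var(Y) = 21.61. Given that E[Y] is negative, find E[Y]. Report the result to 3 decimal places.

(E[Y])² = E[Y²] − Var(Y) = 35.3 − 21.61 = 13.69
E[Y] = −√13.69 = -3.7

-3.700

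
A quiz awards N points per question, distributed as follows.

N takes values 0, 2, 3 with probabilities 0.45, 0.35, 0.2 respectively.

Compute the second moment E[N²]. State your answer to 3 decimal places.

3.200

E[N²] = (0)²(0.45) + (2)²(0.35) + (3)²(0.2) = 3.2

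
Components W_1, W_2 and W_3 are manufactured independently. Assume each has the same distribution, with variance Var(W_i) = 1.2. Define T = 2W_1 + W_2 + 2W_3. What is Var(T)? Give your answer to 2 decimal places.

10.80

By independence, Var(T) = (2)²Var(W_1) + (1)²Var(W_2) + (2)²Var(W_3)
= (2)²·1.2 + (1)²·1.2 + (2)²·1.2 = 10.8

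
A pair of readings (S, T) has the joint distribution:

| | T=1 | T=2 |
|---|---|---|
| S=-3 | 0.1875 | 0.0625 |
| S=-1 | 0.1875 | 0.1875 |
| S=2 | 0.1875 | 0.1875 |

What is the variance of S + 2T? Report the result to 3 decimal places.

5.625

E[S] = -0.375,  E[T] = 1.4375,  E[ST] = -0.375
V(S) = 4.125 − (-0.375)² = 3.984375;  V(T) = 2.3125 − (1.4375)² = 0.24609375
cov(S,T) = -0.375 − (-0.375)(1.4375) = 0.1640625
V(S + 2T) = (1)²·3.984375 + (2)²·0.24609375 + 2·(1)·(2)·0.1640625 = 5.625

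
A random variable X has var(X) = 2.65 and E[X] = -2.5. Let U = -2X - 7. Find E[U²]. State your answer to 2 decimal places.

14.60

E[-2X - 7] = -2·-2.5 − 7 = -2
var(-2X - 7) = (-2)²·2.65 = 10.6
E[U²] = var(U) + (E[U])² = 10.6 + (-2)² = 14.6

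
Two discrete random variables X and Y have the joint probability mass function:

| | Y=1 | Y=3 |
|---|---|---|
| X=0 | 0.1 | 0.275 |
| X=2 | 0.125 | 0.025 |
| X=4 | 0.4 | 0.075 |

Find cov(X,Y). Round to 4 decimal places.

E[X] = 2.2,  E[Y] = 1.75
E[XY] = 2.9
cov(X,Y) = E[XY] − E[X]E[Y] = 2.9 − (2.2)(1.75) = -0.95

-0.9500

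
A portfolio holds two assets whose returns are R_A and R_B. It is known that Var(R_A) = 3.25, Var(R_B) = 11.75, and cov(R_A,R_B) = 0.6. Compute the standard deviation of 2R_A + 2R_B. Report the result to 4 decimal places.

8.0498

Var(2R_A + 2R_B) = (2)²·Var(R_A) + (2)²·Var(R_B) + 2·(2)·(2)·cov(R_A,R_B)
= 4·3.25 + 4·11.75 + 8·0.6 = 64.8
SD(2R_A + 2R_B) = √64.8 ≈ 8.0498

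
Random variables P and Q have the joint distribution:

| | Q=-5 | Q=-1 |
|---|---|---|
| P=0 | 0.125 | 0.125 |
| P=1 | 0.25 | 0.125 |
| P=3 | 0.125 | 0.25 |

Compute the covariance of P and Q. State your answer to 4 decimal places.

E[P] = 1.5,  E[Q] = -3
E[PQ] = -4
Cov(P,Q) = E[PQ] − E[P]E[Q] = -4 − (1.5)(-3) = 0.5

0.5000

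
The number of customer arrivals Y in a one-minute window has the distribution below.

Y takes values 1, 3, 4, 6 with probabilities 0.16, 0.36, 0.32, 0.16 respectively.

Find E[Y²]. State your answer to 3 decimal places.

E[Y²] = (1)²(0.16) + (3)²(0.36) + (4)²(0.32) + (6)²(0.16) = 14.28

14.280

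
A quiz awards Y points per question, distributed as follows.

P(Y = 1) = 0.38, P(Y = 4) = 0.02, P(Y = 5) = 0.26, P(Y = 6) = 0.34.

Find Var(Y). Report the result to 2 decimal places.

E[Y] = (1)(0.38) + (4)(0.02) + (5)(0.26) + (6)(0.34) = 3.8
E[Y²] = (1)²(0.38) + (4)²(0.02) + (5)²(0.26) + (6)²(0.34) = 19.44
Var(Y) = E[Y²] − (E[Y])² = 19.44 − (3.8)² = 5

5.00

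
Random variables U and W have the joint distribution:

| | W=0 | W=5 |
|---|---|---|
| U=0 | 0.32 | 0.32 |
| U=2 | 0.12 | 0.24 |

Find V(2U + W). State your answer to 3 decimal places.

11.382

E[U] = 0.72,  E[W] = 2.8,  E[UW] = 2.4
V(U) = 1.44 − (0.72)² = 0.9216;  V(W) = 14 − (2.8)² = 6.16
Cov(U,W) = 2.4 − (0.72)(2.8) = 0.384
V(2U + W) = (2)²·0.9216 + (1)²·6.16 + 2·(2)·(1)·0.384 = 11.3824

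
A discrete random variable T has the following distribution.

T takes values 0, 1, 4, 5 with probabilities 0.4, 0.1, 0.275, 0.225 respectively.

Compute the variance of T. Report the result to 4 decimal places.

E[T] = (0)(0.4) + (1)(0.1) + (4)(0.275) + (5)(0.225) = 2.325
E[T²] = (0)²(0.4) + (1)²(0.1) + (4)²(0.275) + (5)²(0.225) = 10.125
V(T) = E[T²] − (E[T])² = 10.125 − (2.325)² = 4.719375

4.7194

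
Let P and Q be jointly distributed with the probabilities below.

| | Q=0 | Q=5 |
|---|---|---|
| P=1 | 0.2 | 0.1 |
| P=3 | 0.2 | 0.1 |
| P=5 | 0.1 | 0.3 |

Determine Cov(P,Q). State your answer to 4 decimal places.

E[P] = 3.2,  E[Q] = 2.5
E[PQ] = 9.5
Cov(P,Q) = E[PQ] − E[P]E[Q] = 9.5 − (3.2)(2.5) = 1.5

1.5000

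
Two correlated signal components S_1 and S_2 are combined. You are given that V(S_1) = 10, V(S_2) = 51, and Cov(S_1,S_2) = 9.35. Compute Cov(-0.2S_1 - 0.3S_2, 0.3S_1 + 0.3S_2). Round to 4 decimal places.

-6.5925

Cov(-0.2S_1 - 0.3S_2, 0.3S_1 + 0.3S_2) = (-0.2)(0.3)V(S_1) + (-0.3)(0.3)V(S_2) + [(-0.2)(0.3) + (-0.3)(0.3)]Cov(S_1,S_2)
= -0.06·10 + -0.09·51 + -0.15·9.35 = -6.5925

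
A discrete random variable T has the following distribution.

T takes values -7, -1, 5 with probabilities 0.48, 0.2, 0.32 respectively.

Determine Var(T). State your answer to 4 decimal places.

E[T] = (-7)(0.48) + (-1)(0.2) + (5)(0.32) = -1.96
E[T²] = (-7)²(0.48) + (-1)²(0.2) + (5)²(0.32) = 31.72
Var(T) = E[T²] − (E[T])² = 31.72 − (-1.96)² = 27.8784

27.8784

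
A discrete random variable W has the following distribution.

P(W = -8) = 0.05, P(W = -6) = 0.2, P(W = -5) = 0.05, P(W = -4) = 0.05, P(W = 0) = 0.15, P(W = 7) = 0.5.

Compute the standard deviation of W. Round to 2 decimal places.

5.90

E[W] = (-8)(0.05) + (-6)(0.2) + (-5)(0.05) + (-4)(0.05) + (0)(0.15) + (7)(0.5) = 1.45
E[W²] = (-8)²(0.05) + (-6)²(0.2) + (-5)²(0.05) + (-4)²(0.05) + (0)²(0.15) + (7)²(0.5) = 36.95
Var(W) = E[W²] − (E[W])² = 36.95 − (1.45)² = 34.8475
sd(W) = √34.8475 ≈ 5.90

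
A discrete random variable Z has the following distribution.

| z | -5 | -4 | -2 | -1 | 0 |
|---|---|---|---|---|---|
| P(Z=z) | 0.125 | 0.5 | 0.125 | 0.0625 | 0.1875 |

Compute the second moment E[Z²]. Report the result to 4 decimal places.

E[Z²] = (-5)²(0.125) + (-4)²(0.5) + (-2)²(0.125) + (-1)²(0.0625) + (0)²(0.1875) = 11.6875

11.6875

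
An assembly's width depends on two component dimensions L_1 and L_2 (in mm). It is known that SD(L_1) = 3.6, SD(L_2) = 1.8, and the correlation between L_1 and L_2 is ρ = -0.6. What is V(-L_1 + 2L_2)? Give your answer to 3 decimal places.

V(L_1) = (3.6)² = 12.96;  V(L_2) = (1.8)² = 3.24
cov(L_1,L_2) = ρ·SD(L_1)·SD(L_2) = -0.6·3.6·1.8 = -3.888
V(-L_1 + 2L_2) = (-1)²·V(L_1) + (2)²·V(L_2) + 2·(-1)·(2)·cov(L_1,L_2)
= 1·12.96 + 4·3.24 + -4·-3.888 = 41.472

41.472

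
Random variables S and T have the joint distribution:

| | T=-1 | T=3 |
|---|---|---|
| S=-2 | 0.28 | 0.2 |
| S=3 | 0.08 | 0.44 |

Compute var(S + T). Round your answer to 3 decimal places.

14.214

E[S] = 0.6,  E[T] = 1.56,  E[ST] = 3.08
var(S) = 6.6 − (0.6)² = 6.24;  var(T) = 6.12 − (1.56)² = 3.6864
cov(S,T) = 3.08 − (0.6)(1.56) = 2.144
var(S + T) = (1)²·6.24 + (1)²·3.6864 + 2·(1)·(1)·2.144 = 14.2144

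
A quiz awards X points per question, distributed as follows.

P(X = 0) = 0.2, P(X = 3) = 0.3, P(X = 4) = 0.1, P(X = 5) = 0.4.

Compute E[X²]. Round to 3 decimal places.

E[X²] = (0)²(0.2) + (3)²(0.3) + (4)²(0.1) + (5)²(0.4) = 14.3

14.300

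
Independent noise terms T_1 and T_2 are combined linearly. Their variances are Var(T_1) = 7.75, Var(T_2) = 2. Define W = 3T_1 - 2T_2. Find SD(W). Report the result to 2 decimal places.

By independence, Var(W) = (3)²Var(T_1) + (-2)²Var(T_2)
= (3)²·7.75 + (-2)²·2 = 77.75
SD(W) = √77.75 ≈ 8.82

8.82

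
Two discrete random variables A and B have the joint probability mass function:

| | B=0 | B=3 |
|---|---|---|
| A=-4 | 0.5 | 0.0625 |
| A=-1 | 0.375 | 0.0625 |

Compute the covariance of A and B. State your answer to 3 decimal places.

0.070

E[A] = -2.6875,  E[B] = 0.375
E[AB] = -0.9375
cov(A,B) = E[AB] − E[A]E[B] = -0.9375 − (-2.6875)(0.375) = 0.0703125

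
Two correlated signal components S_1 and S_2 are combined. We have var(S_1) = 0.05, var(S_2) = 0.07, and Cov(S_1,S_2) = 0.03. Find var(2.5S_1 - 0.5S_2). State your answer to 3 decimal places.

var(2.5S_1 - 0.5S_2) = (2.5)²·var(S_1) + (-0.5)²·var(S_2) + 2·(2.5)·(-0.5)·Cov(S_1,S_2)
= 6.25·0.05 + 0.25·0.07 + -2.5·0.03 = 0.255

0.255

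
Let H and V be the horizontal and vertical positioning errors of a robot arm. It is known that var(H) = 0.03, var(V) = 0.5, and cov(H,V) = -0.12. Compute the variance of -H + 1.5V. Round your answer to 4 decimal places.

1.5150

var(-H + 1.5V) = (-1)²·var(H) + (1.5)²·var(V) + 2·(-1)·(1.5)·cov(H,V)
= 1·0.03 + 2.25·0.5 + -3·-0.12 = 1.515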